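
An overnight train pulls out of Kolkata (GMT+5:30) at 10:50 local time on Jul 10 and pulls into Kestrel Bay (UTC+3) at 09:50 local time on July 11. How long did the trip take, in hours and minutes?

Departure in UTC: 10:50 − 5:30 = 05:20 on Jul 10.
Arrival in UTC: 09:50 − 3:00 = 06:50 on Jul 11.
Elapsed = 06:50 − 05:20 (+1 day) = 25 hours 30 minutes.

25 hours 30 minutes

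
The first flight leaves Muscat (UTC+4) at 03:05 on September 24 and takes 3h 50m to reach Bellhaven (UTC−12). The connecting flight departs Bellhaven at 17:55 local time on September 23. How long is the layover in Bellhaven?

Convert departure to UTC: 03:05 − 4:00 = 23:05 UTC on Sep 23.
Add 3 hours 50 minutes flight time → 02:55 UTC (Sep 24).
Bellhaven is UTC−12:00, so local arrival = 02:55 − 12:00 = 14:55 on Sep 23.
Layover = 17:55 − 14:55 = 3 hours.

3 hours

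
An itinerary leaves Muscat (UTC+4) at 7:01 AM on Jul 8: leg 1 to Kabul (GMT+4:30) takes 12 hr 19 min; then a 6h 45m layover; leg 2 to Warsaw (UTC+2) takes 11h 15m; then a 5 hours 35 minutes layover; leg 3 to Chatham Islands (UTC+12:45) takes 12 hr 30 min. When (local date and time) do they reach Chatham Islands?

4:10 PM on July 10

Convert departure to UTC: 7:01 AM − 4:00 = 3:01 AM UTC on Jul 8.
Add 12 hours and 19 minutes leg 1 → 3:20 PM UTC.
Add 6 hours and 45 minutes layover in Kabul → 10:05 PM UTC.
Add 11 hours 15 minutes leg 2 → 9:20 AM UTC (Jul 9).
Add 5 hours and 35 minutes layover in Warsaw → 2:55 PM UTC.
Add 12 hours 30 minutes leg 3 → 3:25 AM UTC (Jul 10).
Chatham Islands is UTC+12:45, so local arrival = 3:25 AM + 12:45 = 4:10 PM on Jul 10.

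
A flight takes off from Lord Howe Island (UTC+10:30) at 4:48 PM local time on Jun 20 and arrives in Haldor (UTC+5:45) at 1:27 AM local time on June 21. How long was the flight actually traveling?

13 hours 24 minutes

Haldor is 4:45 behind Lord Howe Island.
Clock-face elapsed time (ignoring zones) is 8 hours 39 minutes.
Actual elapsed = 8 hours 39 minutes + 4:45 = 13 hours 24 minutes.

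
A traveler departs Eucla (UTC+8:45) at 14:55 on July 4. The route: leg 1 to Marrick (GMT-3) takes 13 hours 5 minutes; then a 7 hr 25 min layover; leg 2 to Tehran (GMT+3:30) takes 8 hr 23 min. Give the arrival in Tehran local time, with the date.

Convert departure to UTC: 14:55 − 8:45 = 06:10 UTC on Jul 4.
Add 13 hours 5 minutes leg 1 → 19:15 UTC.
Add 7 hours 25 minutes layover in Marrick → 02:40 UTC (Jul 5).
Add 8 hours and 23 minutes leg 2 → 11:03 UTC.
Tehran is UTC+3:30, so local arrival = 11:03 + 3:30 = 14:33 on Jul 5.

14:33 on July 5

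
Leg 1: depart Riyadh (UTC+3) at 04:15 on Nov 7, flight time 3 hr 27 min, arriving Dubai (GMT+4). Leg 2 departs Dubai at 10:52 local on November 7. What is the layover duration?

2 hours 10 minutes

Convert departure to UTC: 04:15 − 3:00 = 01:15 UTC on Nov 7.
Add 3 hours and 27 minutes flight time → 04:42 UTC.
Dubai is UTC+4:00, so local arrival = 04:42 + 4:00 = 08:42 on Nov 7.
Layover = 10:52 − 08:42 = 2 hours 10 minutes.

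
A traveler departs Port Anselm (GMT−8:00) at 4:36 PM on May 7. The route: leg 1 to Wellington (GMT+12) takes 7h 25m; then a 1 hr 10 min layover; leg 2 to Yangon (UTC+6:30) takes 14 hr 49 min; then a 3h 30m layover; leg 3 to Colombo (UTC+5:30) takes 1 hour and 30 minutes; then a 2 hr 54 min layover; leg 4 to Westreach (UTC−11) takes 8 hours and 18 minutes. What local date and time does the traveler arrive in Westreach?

Convert departure to UTC: 4:36 PM + 8:00 = 12:36 AM UTC on May 8.
Add 7 hours and 25 minutes leg 1 → 8:01 AM UTC.
Add 1 hour and 10 minutes layover in Wellington → 9:11 AM UTC.
Add 14 hours 49 minutes leg 2 → 12:00 AM UTC (May 9).
Add 3 hours and 30 minutes layover in Yangon → 3:30 AM UTC.
Add 1 hour and 30 minutes leg 3 → 5:00 AM UTC.
Add 2 hours and 54 minutes layover in Colombo → 7:54 AM UTC.
Add 8 hours and 18 minutes leg 4 → 4:12 PM UTC.
Westreach is UTC−11:00, so local arrival = 4:12 PM − 11:00 = 5:12 AM on May 9.

5:12 AM on May 9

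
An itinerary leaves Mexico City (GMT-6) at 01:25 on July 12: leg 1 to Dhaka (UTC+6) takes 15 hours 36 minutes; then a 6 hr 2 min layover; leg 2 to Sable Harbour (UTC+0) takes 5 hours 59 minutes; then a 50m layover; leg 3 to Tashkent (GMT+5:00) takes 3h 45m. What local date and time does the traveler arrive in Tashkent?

20:37 on July 13

Convert departure to UTC: 01:25 + 6:00 = 07:25 UTC on Jul 12.
Add 15 hours and 36 minutes leg 1 → 23:01 UTC.
Add 6 hours 2 minutes layover in Dhaka → 05:03 UTC (Jul 13).
Add 5 hours and 59 minutes leg 2 → 11:02 UTC.
Add 50 minutes layover in Sable Harbour → 11:52 UTC.
Add 3 hours and 45 minutes leg 3 → 15:37 UTC.
Tashkent is UTC+5:00, so local arrival = 15:37 + 5:00 = 20:37 on Jul 13.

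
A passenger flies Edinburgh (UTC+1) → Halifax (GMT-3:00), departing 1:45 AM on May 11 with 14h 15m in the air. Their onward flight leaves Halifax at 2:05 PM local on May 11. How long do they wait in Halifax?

2 hours 5 minutes

Convert departure to UTC: 1:45 AM − 1:00 = 12:45 AM UTC on May 11.
Add 14 hours 15 minutes flight time → 3:00 PM UTC.
Halifax is UTC−3:00, so local arrival = 3:00 PM − 3:00 = 12:00 PM on May 11.
Layover = 2:05 PM − 12:00 PM = 2 hours 5 minutes.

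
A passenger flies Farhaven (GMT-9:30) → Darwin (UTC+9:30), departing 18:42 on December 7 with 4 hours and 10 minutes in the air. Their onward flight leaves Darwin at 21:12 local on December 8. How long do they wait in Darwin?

3 hours 20 minutes

Convert departure to UTC: 18:42 + 9:30 = 04:12 UTC on Dec 8.
Add 4 hours 10 minutes flight time → 08:22 UTC.
Darwin is UTC+9:30, so local arrival = 08:22 + 9:30 = 17:52 on Dec 8.
Layover = 21:12 − 17:52 = 3 hours 20 minutes.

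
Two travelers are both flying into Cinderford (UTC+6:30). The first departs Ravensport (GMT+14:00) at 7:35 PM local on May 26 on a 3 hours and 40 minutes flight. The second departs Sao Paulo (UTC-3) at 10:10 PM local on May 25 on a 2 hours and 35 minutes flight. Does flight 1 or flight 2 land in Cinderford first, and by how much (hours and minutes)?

the second, by 5 hours 30 minutes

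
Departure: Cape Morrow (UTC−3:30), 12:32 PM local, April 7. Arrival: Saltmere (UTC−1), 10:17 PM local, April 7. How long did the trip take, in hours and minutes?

7 hours 15 minutes

Departure in UTC: 12:32 PM + 3:30 = 4:02 PM on Apr 7.
Arrival in UTC: 10:17 PM + 1:00 = 11:17 PM on Apr 7.
Elapsed = 11:17 PM − 4:02 PM = 7 hours 15 minutes.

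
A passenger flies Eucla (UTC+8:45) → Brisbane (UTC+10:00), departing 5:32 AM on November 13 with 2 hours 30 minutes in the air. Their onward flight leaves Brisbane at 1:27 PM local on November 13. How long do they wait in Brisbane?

4 hours 10 minutes

Convert departure to UTC: 5:32 AM − 8:45 = 8:47 PM UTC on Nov 12.
Add 2 hours 30 minutes flight time → 11:17 PM UTC.
Brisbane is UTC+10:00, so local arrival = 11:17 PM + 10:00 = 9:17 AM on Nov 13.
Layover = 1:27 PM − 9:17 AM = 4 hours 10 minutes.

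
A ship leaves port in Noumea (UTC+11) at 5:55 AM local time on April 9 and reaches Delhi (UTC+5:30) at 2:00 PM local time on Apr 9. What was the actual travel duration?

13 hours 35 minutes

Departure in UTC: 5:55 AM − 11:00 = 6:55 PM on Apr 8.
Arrival in UTC: 2:00 PM − 5:30 = 8:30 AM on Apr 9.
Elapsed = 8:30 AM − 6:55 PM (+1 day) = 13 hours 35 minutes.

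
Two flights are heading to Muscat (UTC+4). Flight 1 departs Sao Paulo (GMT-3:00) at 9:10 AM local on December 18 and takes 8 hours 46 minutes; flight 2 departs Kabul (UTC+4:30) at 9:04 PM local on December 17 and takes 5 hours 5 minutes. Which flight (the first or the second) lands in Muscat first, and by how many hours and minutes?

the second, by 23 hours 17 minutes

Flight 1 in UTC: 9:10 AM + 3:00 = 12:10 PM on Dec 18.
+8 hours and 46 minutes → arrive 8:56 PM UTC on Dec 18.
Flight 2 in UTC: 9:04 PM − 4:30 = 4:34 PM on Dec 17.
+5 hours 5 minutes → arrive 9:39 PM UTC on Dec 17.
Flight 2 lands earlier by 23 hours 17 minutes.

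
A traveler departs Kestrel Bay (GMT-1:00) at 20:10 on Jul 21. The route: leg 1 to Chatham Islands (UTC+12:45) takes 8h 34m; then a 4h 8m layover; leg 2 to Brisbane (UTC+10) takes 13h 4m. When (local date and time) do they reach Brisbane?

Convert departure to UTC: 20:10 + 1:00 = 21:10 UTC on Jul 21.
Add 8 hours 34 minutes leg 1 → 05:44 UTC (Jul 22).
Add 4 hours 8 minutes layover in Chatham Islands → 09:52 UTC.
Add 13 hours and 4 minutes leg 2 → 22:56 UTC.
Brisbane is UTC+10:00, so local arrival = 22:56 + 10:00 = 08:56 on Jul 23.

08:56 on July 23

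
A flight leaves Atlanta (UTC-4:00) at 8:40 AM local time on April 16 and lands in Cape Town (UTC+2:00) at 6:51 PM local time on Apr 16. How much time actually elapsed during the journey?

4 hours 11 minutes

Departure in UTC: 8:40 AM + 4:00 = 12:40 PM on Apr 16.
Arrival in UTC: 6:51 PM − 2:00 = 4:51 PM on Apr 16.
Elapsed = 4:51 PM − 12:40 PM = 4 hours 11 minutes.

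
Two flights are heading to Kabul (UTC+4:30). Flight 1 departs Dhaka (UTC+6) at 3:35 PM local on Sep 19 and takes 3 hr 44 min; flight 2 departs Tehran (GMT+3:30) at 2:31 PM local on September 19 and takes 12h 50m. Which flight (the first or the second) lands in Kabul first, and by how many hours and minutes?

Flight 1 in UTC: 3:35 PM − 6:00 = 9:35 AM on Sep 19.
+3 hours and 44 minutes → arrive 1:19 PM UTC on Sep 19.
Flight 2 in UTC: 2:31 PM − 3:30 = 11:01 AM on Sep 19.
+12 hours and 50 minutes → arrive 11:51 PM UTC on Sep 19.
Flight 1 lands earlier by 10 hours 32 minutes.

the first, by 10 hours 32 minutes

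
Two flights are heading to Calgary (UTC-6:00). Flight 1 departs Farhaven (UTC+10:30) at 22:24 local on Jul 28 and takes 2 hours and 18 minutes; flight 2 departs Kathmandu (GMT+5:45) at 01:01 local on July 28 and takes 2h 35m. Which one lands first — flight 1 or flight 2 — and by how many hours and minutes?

Flight 1 in UTC: 22:24 − 10:30 = 11:54 on Jul 28.
+2 hours and 18 minutes → arrive 14:12 UTC on Jul 28.
Flight 2 in UTC: 01:01 − 5:45 = 19:16 on Jul 27.
+2 hours 35 minutes → arrive 21:51 UTC on Jul 27.
Flight 2 lands earlier by 16 hours 21 minutes.

the second, by 16 hours 21 minutes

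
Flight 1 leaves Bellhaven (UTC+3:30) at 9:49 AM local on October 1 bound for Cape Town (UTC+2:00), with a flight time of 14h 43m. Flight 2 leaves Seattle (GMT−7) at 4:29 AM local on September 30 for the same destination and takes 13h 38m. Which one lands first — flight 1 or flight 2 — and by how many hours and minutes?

Flight 1 in UTC: 9:49 AM − 3:30 = 6:19 AM on Oct 1.
+14 hours and 43 minutes → arrive 9:02 PM UTC on Oct 1.
Flight 2 in UTC: 4:29 AM + 7:00 = 11:29 AM on Sep 30.
+13 hours and 38 minutes → arrive 1:07 AM UTC on Oct 1.
Flight 2 lands earlier by 19 hours 55 minutes.

the second, by 19 hours 55 minutes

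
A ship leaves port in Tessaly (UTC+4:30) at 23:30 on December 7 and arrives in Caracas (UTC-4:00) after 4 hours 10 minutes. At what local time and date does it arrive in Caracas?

Convert departure to UTC: 23:30 − 4:30 = 19:00 UTC on Dec 7.
Add 4 hours and 10 minutes travel time → 23:10 UTC.
Caracas is UTC−4:00, so local arrival = 23:10 − 4:00 = 19:10 on Dec 7.

19:10 on Dec 7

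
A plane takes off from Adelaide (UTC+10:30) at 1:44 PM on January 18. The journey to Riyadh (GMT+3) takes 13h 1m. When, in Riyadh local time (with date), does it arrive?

Convert departure to UTC: 1:44 PM − 10:30 = 3:14 AM UTC on Jan 18.
Add 13 hours 1 minute travel time → 4:15 PM UTC.
Riyadh is UTC+3:00, so local arrival = 4:15 PM + 3:00 = 7:15 PM on Jan 18.

7:15 PM on January 18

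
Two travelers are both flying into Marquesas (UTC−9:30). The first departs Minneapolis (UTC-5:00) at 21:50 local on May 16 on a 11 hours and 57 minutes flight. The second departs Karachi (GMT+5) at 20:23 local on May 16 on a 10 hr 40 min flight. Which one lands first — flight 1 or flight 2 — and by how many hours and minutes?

the second, by 12 hours 44 minutes

Flight 1 in UTC: 21:50 + 5:00 = 02:50 on May 17.
+11 hours 57 minutes → arrive 14:47 UTC on May 17.
Flight 2 in UTC: 20:23 − 5:00 = 15:23 on May 16.
+10 hours 40 minutes → arrive 02:03 UTC on May 17.
Flight 2 lands earlier by 12 hours 44 minutes.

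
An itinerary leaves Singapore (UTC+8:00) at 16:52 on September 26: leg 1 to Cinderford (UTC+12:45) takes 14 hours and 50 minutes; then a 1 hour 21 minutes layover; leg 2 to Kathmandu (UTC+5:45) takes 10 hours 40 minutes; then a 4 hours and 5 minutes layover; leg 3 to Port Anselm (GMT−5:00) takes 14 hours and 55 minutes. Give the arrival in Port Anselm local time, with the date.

01:43 on September 28

Convert departure to UTC: 16:52 − 8:00 = 08:52 UTC on Sep 26.
Add 14 hours and 50 minutes leg 1 → 23:42 UTC.
Add 1 hour 21 minutes layover in Cinderford → 01:03 UTC (Sep 27).
Add 10 hours and 40 minutes leg 2 → 11:43 UTC.
Add 4 hours 5 minutes layover in Kathmandu → 15:48 UTC.
Add 14 hours and 55 minutes leg 3 → 06:43 UTC (Sep 28).
Port Anselm is UTC−5:00, so local arrival = 06:43 − 5:00 = 01:43 on Sep 28.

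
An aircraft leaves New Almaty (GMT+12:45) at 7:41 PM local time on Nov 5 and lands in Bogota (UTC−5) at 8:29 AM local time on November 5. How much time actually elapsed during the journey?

Departure in UTC: 7:41 PM − 12:45 = 6:56 AM on Nov 5.
Arrival in UTC: 8:29 AM + 5:00 = 1:29 PM on Nov 5.
Elapsed = 1:29 PM − 6:56 AM = 6 hours 33 minutes.

6 hours 33 minutes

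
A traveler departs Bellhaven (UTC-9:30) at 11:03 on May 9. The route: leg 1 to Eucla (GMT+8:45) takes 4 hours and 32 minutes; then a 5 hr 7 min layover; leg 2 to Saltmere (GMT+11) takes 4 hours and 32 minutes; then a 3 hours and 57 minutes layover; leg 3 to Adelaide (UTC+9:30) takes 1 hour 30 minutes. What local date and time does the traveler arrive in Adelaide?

Convert departure to UTC: 11:03 + 9:30 = 20:33 UTC on May 9.
Add 4 hours 32 minutes leg 1 → 01:05 UTC (May 10).
Add 5 hours and 7 minutes layover in Eucla → 06:12 UTC.
Add 4 hours 32 minutes leg 2 → 10:44 UTC.
Add 3 hours 57 minutes layover in Saltmere → 14:41 UTC.
Add 1 hour 30 minutes leg 3 → 16:11 UTC.
Adelaide is UTC+9:30, so local arrival = 16:11 + 9:30 = 01:41 on May 11.

01:41 on May 11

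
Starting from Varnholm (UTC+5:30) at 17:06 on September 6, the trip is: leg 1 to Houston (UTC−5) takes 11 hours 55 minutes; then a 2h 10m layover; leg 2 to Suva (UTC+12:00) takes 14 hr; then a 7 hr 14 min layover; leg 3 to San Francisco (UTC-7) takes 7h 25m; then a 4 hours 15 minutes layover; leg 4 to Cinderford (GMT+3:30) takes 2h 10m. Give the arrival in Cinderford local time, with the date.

16:15 on Sep 8

Convert departure to UTC: 17:06 − 5:30 = 11:36 UTC on Sep 6.
Add 11 hours and 55 minutes leg 1 → 23:31 UTC.
Add 2 hours 10 minutes layover in Houston → 01:41 UTC (Sep 7).
Add 14 hours leg 2 → 15:41 UTC.
Add 7 hours and 14 minutes layover in Suva → 22:55 UTC.
Add 7 hours 25 minutes leg 3 → 06:20 UTC (Sep 8).
Add 4 hours and 15 minutes layover in San Francisco → 10:35 UTC.
Add 2 hours and 10 minutes leg 4 → 12:45 UTC.
Cinderford is UTC+3:30, so local arrival = 12:45 + 3:30 = 16:15 on Sep 8.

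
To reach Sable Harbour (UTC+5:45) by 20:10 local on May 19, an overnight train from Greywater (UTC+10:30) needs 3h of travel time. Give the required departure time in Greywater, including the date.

21:55 on May 19

Target arrival in UTC: 20:10 − 5:45 = 14:25 on May 19.
Subtract 3 hours → departure 11:25 UTC on May 19.
Greywater is UTC+10:30: 11:25 + 10:30 = 21:55 on May 19.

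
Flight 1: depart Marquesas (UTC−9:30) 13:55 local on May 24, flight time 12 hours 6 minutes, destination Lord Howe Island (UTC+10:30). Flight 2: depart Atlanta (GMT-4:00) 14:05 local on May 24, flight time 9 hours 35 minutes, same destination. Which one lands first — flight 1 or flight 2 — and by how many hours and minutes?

Flight 1 in UTC: 13:55 + 9:30 = 23:25 on May 24.
+12 hours 6 minutes → arrive 11:31 UTC on May 25.
Flight 2 in UTC: 14:05 + 4:00 = 18:05 on May 24.
+9 hours 35 minutes → arrive 03:40 UTC on May 25.
Flight 2 lands earlier by 7 hours 51 minutes.

the second, by 7 hours 51 minutes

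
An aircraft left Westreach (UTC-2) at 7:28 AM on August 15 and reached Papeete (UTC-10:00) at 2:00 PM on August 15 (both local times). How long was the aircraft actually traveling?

Departure in UTC: 7:28 AM + 2:00 = 9:28 AM on Aug 15.
Arrival in UTC: 2:00 PM + 10:00 = 12:00 AM on Aug 16.
Elapsed = 12:00 AM − 9:28 AM (+1 day) = 14 hours 32 minutes.

14 hours 32 minutes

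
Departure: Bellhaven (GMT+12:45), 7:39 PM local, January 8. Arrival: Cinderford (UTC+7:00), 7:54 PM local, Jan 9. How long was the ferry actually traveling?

30 hours

Departure in UTC: 7:39 PM − 12:45 = 6:54 AM on Jan 8.
Arrival in UTC: 7:54 PM − 7:00 = 12:54 PM on Jan 9.
Elapsed = 12:54 PM − 6:54 AM (+1 day) = 30 hours.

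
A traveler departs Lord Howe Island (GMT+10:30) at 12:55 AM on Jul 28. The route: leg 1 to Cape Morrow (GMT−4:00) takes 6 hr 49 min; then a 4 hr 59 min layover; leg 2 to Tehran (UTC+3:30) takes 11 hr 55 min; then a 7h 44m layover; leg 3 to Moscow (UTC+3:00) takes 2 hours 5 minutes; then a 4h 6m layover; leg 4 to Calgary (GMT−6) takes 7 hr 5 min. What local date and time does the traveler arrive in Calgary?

Convert departure to UTC: 12:55 AM − 10:30 = 2:25 PM UTC on Jul 27.
Add 6 hours 49 minutes leg 1 → 9:14 PM UTC.
Add 4 hours 59 minutes layover in Cape Morrow → 2:13 AM UTC (Jul 28).
Add 11 hours and 55 minutes leg 2 → 2:08 PM UTC.
Add 7 hours 44 minutes layover in Tehran → 9:52 PM UTC.
Add 2 hours and 5 minutes leg 3 → 11:57 PM UTC.
Add 4 hours 6 minutes layover in Moscow → 4:03 AM UTC (Jul 29).
Add 7 hours and 5 minutes leg 4 → 11:08 AM UTC.
Calgary is UTC−6:00, so local arrival = 11:08 AM − 6:00 = 5:08 AM on Jul 29.

5:08 AM on July 29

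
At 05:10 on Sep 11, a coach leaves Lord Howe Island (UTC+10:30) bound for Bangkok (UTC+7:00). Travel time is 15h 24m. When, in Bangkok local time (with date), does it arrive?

17:04 on September 11

Convert departure to UTC: 05:10 − 10:30 = 18:40 UTC on Sep 10.
Add 15 hours 24 minutes travel time → 10:04 UTC (Sep 11).
Bangkok is UTC+7:00, so local arrival = 10:04 + 7:00 = 17:04 on Sep 11.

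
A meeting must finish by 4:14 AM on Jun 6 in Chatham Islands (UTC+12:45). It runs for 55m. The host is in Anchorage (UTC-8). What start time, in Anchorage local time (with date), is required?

Target end time in UTC: 4:14 AM − 12:45 = 3:29 PM on Jun 5.
Subtract 55 minutes → start 2:34 PM UTC on Jun 5.
Anchorage is UTC−8:00: 2:34 PM − 8:00 = 6:34 AM on Jun 5.

6:34 AM on Jun 5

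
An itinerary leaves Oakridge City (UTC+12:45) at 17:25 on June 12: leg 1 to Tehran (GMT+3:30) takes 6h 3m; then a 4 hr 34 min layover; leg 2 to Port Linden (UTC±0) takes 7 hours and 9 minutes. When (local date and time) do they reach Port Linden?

22:26 on June 12

Convert departure to UTC: 17:25 − 12:45 = 04:40 UTC on Jun 12.
Add 6 hours 3 minutes leg 1 → 10:43 UTC.
Add 4 hours and 34 minutes layover in Tehran → 15:17 UTC.
Add 7 hours 9 minutes leg 2 → 22:26 UTC.
Port Linden is UTC+0, so local arrival is the same: 22:26 on Jun 12.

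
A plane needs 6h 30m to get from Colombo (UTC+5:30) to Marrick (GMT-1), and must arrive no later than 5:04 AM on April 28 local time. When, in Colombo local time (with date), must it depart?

5:04 AM on April 28

Target arrival in UTC: 5:04 AM + 1:00 = 6:04 AM on Apr 28.
Subtract 6 hours 30 minutes → departure 11:34 PM UTC on Apr 27.
Colombo is UTC+5:30: 11:34 PM + 5:30 = 5:04 AM on Apr 28.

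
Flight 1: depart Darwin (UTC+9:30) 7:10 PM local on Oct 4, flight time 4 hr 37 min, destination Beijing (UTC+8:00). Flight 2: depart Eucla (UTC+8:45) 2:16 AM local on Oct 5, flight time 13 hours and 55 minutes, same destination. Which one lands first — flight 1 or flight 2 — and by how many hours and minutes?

Flight 1 in UTC: 7:10 PM − 9:30 = 9:40 AM on Oct 4.
+4 hours 37 minutes → arrive 2:17 PM UTC on Oct 4.
Flight 2 in UTC: 2:16 AM − 8:45 = 5:31 PM on Oct 4.
+13 hours 55 minutes → arrive 7:26 AM UTC on Oct 5.
Flight 1 lands earlier by 17 hours 9 minutes.

the first, by 17 hours 9 minutes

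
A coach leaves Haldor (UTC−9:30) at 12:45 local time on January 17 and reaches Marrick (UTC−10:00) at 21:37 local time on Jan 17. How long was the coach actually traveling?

Marrick is 0:30 behind Haldor.
Clock-face elapsed time (ignoring zones) is 8 hours 52 minutes.
Actual elapsed = 8 hours 52 minutes + 0:30 = 9 hours 22 minutes.

9 hours 22 minutes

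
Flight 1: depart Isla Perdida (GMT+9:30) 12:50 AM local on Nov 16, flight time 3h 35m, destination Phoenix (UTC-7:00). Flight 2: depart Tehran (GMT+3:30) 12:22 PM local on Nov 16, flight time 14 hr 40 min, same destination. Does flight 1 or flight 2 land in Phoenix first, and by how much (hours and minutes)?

the first, by 28 hours 37 minutes

Flight 1 in UTC: 12:50 AM − 9:30 = 3:20 PM on Nov 15.
+3 hours and 35 minutes → arrive 6:55 PM UTC on Nov 15.
Flight 2 in UTC: 12:22 PM − 3:30 = 8:52 AM on Nov 16.
+14 hours 40 minutes → arrive 11:32 PM UTC on Nov 16.
Flight 1 lands earlier by 28 hours 37 minutes.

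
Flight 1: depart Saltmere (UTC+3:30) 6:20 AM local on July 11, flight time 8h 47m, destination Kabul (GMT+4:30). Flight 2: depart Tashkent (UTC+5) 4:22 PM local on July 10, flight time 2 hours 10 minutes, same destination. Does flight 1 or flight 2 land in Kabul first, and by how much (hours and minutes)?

Flight 1 in UTC: 6:20 AM − 3:30 = 2:50 AM on Jul 11.
+8 hours 47 minutes → arrive 11:37 AM UTC on Jul 11.
Flight 2 in UTC: 4:22 PM − 5:00 = 11:22 AM on Jul 10.
+2 hours 10 minutes → arrive 1:32 PM UTC on Jul 10.
Flight 2 lands earlier by 22 hours 5 minutes.

the second, by 22 hours 5 minutes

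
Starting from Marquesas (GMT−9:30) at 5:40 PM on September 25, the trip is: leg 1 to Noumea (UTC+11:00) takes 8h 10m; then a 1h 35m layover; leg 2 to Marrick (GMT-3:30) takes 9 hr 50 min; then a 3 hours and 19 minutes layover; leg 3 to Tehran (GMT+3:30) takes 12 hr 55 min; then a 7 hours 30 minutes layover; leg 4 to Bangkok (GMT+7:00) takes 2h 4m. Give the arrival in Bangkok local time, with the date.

Convert departure to UTC: 5:40 PM + 9:30 = 3:10 AM UTC on Sep 26.
Add 8 hours and 10 minutes leg 1 → 11:20 AM UTC.
Add 1 hour and 35 minutes layover in Noumea → 12:55 PM UTC.
Add 9 hours and 50 minutes leg 2 → 10:45 PM UTC.
Add 3 hours and 19 minutes layover in Marrick → 2:04 AM UTC (Sep 27).
Add 12 hours 55 minutes leg 3 → 2:59 PM UTC.
Add 7 hours and 30 minutes layover in Tehran → 10:29 PM UTC.
Add 2 hours 4 minutes leg 4 → 12:33 AM UTC (Sep 28).
Bangkok is UTC+7:00, so local arrival = 12:33 AM + 7:00 = 7:33 AM on Sep 28.

7:33 AM on September 28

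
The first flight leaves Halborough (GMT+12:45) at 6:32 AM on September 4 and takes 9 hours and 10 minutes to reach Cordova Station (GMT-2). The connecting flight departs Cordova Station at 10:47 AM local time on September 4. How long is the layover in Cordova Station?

Convert departure to UTC: 6:32 AM − 12:45 = 5:47 PM UTC on Sep 3.
Add 9 hours 10 minutes flight time → 2:57 AM UTC (Sep 4).
Cordova Station is UTC−2:00, so local arrival = 2:57 AM − 2:00 = 12:57 AM on Sep 4.
Layover = 10:47 AM − 12:57 AM = 9 hours 50 minutes.

9 hours 50 minutes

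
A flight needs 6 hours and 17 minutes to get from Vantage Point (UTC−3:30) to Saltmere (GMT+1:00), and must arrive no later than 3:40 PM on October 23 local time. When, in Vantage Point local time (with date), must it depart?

4:53 AM on October 23

Target arrival in UTC: 3:40 PM − 1:00 = 2:40 PM on Oct 23.
Subtract 6 hours and 17 minutes → departure 8:23 AM UTC on Oct 23.
Vantage Point is UTC−3:30: 8:23 AM − 3:30 = 4:53 AM on Oct 23.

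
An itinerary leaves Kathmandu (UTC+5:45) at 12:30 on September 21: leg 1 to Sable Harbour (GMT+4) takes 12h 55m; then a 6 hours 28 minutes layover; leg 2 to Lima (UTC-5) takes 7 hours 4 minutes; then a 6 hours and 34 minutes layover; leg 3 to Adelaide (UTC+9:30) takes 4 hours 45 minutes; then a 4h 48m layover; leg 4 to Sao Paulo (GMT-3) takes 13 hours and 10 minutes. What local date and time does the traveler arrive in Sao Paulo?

Convert departure to UTC: 12:30 − 5:45 = 06:45 UTC on Sep 21.
Add 12 hours and 55 minutes leg 1 → 19:40 UTC.
Add 6 hours and 28 minutes layover in Sable Harbour → 02:08 UTC (Sep 22).
Add 7 hours 4 minutes leg 2 → 09:12 UTC.
Add 6 hours and 34 minutes layover in Lima → 15:46 UTC.
Add 4 hours 45 minutes leg 3 → 20:31 UTC.
Add 4 hours 48 minutes layover in Adelaide → 01:19 UTC (Sep 23).
Add 13 hours and 10 minutes leg 4 → 14:29 UTC.
Sao Paulo is UTC−3:00, so local arrival = 14:29 − 3:00 = 11:29 on Sep 23.

11:29 on September 23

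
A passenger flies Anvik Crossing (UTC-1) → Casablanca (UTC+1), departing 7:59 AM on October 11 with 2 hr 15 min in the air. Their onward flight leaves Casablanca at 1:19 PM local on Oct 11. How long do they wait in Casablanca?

1 hour 5 minutes

Convert departure to UTC: 7:59 AM + 1:00 = 8:59 AM UTC on Oct 11.
Add 2 hours 15 minutes flight time → 11:14 AM UTC.
Casablanca is UTC+1:00, so local arrival = 11:14 AM + 1:00 = 12:14 PM on Oct 11.
Layover = 1:19 PM − 12:14 PM = 1 hour 5 minutes.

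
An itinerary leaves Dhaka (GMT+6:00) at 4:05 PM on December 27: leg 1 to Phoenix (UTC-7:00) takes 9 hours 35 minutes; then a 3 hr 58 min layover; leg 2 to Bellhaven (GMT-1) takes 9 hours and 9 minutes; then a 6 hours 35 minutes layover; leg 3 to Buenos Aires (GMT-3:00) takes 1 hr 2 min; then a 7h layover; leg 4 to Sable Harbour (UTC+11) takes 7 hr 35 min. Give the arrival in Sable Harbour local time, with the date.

Convert departure to UTC: 4:05 PM − 6:00 = 10:05 AM UTC on Dec 27.
Add 9 hours 35 minutes leg 1 → 7:40 PM UTC.
Add 3 hours 58 minutes layover in Phoenix → 11:38 PM UTC.
Add 9 hours 9 minutes leg 2 → 8:47 AM UTC (Dec 28).
Add 6 hours 35 minutes layover in Bellhaven → 3:22 PM UTC.
Add 1 hour 2 minutes leg 3 → 4:24 PM UTC.
Add 7 hours layover in Buenos Aires → 11:24 PM UTC.
Add 7 hours and 35 minutes leg 4 → 6:59 AM UTC (Dec 29).
Sable Harbour is UTC+11:00, so local arrival = 6:59 AM + 11:00 = 5:59 PM on Dec 29.

5:59 PM on December 29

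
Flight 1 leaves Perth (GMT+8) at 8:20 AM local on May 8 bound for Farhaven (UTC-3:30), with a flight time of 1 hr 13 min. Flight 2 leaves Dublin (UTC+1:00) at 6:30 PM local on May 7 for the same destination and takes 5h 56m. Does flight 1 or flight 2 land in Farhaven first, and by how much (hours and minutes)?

the second, by 2 hours 7 minutes

Flight 1 in UTC: 8:20 AM − 8:00 = 12:20 AM on May 8.
+1 hour 13 minutes → arrive 1:33 AM UTC on May 8.
Flight 2 in UTC: 6:30 PM − 1:00 = 5:30 PM on May 7.
+5 hours 56 minutes → arrive 11:26 PM UTC on May 7.
Flight 2 lands earlier by 2 hours 7 minutes.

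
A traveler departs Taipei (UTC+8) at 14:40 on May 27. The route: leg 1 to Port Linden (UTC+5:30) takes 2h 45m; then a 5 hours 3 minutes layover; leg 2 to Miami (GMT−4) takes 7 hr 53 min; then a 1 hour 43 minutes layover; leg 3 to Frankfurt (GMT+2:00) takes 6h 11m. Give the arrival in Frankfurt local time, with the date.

08:15 on May 28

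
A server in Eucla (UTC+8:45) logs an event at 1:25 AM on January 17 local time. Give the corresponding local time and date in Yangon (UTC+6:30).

11:10 PM on January 16

In UTC: 1:25 AM − 8:45 = 4:40 PM on Jan 16.
Yangon is UTC+6:30: 4:40 PM + 6:30 = 11:10 PM on Jan 16.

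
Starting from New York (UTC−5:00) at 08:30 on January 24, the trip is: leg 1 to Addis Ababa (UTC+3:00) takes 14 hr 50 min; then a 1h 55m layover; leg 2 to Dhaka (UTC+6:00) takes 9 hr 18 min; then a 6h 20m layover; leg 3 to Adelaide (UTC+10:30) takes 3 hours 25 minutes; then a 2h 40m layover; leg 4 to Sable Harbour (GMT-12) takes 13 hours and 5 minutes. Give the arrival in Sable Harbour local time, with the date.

Convert departure to UTC: 08:30 + 5:00 = 13:30 UTC on Jan 24.
Add 14 hours and 50 minutes leg 1 → 04:20 UTC (Jan 25).
Add 1 hour and 55 minutes layover in Addis Ababa → 06:15 UTC.
Add 9 hours 18 minutes leg 2 → 15:33 UTC.
Add 6 hours and 20 minutes layover in Dhaka → 21:53 UTC.
Add 3 hours 25 minutes leg 3 → 01:18 UTC (Jan 26).
Add 2 hours and 40 minutes layover in Adelaide → 03:58 UTC.
Add 13 hours and 5 minutes leg 4 → 17:03 UTC.
Sable Harbour is UTC−12:00, so local arrival = 17:03 − 12:00 = 05:03 on Jan 26.

05:03 on January 26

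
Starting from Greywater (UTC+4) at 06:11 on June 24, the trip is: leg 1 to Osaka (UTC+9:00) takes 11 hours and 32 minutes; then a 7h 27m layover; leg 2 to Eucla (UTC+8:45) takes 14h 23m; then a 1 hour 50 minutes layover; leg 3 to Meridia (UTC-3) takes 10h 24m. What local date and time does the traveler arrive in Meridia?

20:47 on June 25

Convert departure to UTC: 06:11 − 4:00 = 02:11 UTC on Jun 24.
Add 11 hours 32 minutes leg 1 → 13:43 UTC.
Add 7 hours 27 minutes layover in Osaka → 21:10 UTC.
Add 14 hours 23 minutes leg 2 → 11:33 UTC (Jun 25).
Add 1 hour 50 minutes layover in Eucla → 13:23 UTC.
Add 10 hours 24 minutes leg 3 → 23:47 UTC.
Meridia is UTC−3:00, so local arrival = 23:47 − 3:00 = 20:47 on Jun 25.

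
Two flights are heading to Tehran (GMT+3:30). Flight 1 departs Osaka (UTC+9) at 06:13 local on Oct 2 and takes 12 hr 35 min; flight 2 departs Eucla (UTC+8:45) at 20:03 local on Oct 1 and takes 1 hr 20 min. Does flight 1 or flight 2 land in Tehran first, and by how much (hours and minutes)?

Flight 1 in UTC: 06:13 − 9:00 = 21:13 on Oct 1.
+12 hours and 35 minutes → arrive 09:48 UTC on Oct 2.
Flight 2 in UTC: 20:03 − 8:45 = 11:18 on Oct 1.
+1 hour and 20 minutes → arrive 12:38 UTC on Oct 1.
Flight 2 lands earlier by 21 hours 10 minutes.

the second, by 21 hours 10 minutes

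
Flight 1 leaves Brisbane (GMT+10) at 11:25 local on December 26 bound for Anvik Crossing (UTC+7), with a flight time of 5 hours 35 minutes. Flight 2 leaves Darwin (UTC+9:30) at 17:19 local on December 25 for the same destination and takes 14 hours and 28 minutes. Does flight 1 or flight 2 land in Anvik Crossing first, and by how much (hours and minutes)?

Flight 1 in UTC: 11:25 − 10:00 = 01:25 on Dec 26.
+5 hours and 35 minutes → arrive 07:00 UTC on Dec 26.
Flight 2 in UTC: 17:19 − 9:30 = 07:49 on Dec 25.
+14 hours 28 minutes → arrive 22:17 UTC on Dec 25.
Flight 2 lands earlier by 8 hours 43 minutes.

the second, by 8 hours 43 minutes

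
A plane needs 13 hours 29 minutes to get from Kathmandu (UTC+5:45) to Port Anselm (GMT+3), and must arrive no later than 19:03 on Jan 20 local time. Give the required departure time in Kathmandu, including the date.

08:19 on January 20

Target arrival in UTC: 19:03 − 3:00 = 16:03 on Jan 20.
Subtract 13 hours 29 minutes → departure 02:34 UTC on Jan 20.
Kathmandu is UTC+5:45: 02:34 + 5:45 = 08:19 on Jan 20.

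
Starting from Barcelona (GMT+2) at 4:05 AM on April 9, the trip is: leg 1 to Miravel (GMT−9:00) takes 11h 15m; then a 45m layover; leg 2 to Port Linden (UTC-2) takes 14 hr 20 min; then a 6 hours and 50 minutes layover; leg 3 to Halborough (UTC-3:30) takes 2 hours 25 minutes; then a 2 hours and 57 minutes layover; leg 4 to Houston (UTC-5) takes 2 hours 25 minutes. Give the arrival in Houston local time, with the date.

2:02 PM on April 10

Convert departure to UTC: 4:05 AM − 2:00 = 2:05 AM UTC on Apr 9.
Add 11 hours and 15 minutes leg 1 → 1:20 PM UTC.
Add 45 minutes layover in Miravel → 2:05 PM UTC.
Add 14 hours and 20 minutes leg 2 → 4:25 AM UTC (Apr 10).
Add 6 hours and 50 minutes layover in Port Linden → 11:15 AM UTC.
Add 2 hours and 25 minutes leg 3 → 1:40 PM UTC.
Add 2 hours 57 minutes layover in Halborough → 4:37 PM UTC.
Add 2 hours 25 minutes leg 4 → 7:02 PM UTC.
Houston is UTC−5:00, so local arrival = 7:02 PM − 5:00 = 2:02 PM on Apr 10.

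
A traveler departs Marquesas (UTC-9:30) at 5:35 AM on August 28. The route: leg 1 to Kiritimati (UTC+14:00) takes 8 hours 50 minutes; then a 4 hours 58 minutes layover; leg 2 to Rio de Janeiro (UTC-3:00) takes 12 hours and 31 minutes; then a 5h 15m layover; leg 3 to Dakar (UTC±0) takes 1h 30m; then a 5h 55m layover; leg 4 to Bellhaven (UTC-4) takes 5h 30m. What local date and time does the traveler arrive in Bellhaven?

Convert departure to UTC: 5:35 AM + 9:30 = 3:05 PM UTC on Aug 28.
Add 8 hours 50 minutes leg 1 → 11:55 PM UTC.
Add 4 hours and 58 minutes layover in Kiritimati → 4:53 AM UTC (Aug 29).
Add 12 hours 31 minutes leg 2 → 5:24 PM UTC.
Add 5 hours 15 minutes layover in Rio de Janeiro → 10:39 PM UTC.
Add 1 hour and 30 minutes leg 3 → 12:09 AM UTC (Aug 30).
Add 5 hours 55 minutes layover in Dakar → 6:04 AM UTC.
Add 5 hours 30 minutes leg 4 → 11:34 AM UTC.
Bellhaven is UTC−4:00, so local arrival = 11:34 AM − 4:00 = 7:34 AM on Aug 30.

7:34 AM on August 30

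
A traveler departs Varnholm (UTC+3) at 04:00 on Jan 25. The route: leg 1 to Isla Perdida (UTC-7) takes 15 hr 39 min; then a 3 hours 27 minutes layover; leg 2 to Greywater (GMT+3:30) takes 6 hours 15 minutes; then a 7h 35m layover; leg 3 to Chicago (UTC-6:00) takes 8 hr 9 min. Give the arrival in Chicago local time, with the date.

12:05 on Jan 26

Convert departure to UTC: 04:00 − 3:00 = 01:00 UTC on Jan 25.
Add 15 hours and 39 minutes leg 1 → 16:39 UTC.
Add 3 hours 27 minutes layover in Isla Perdida → 20:06 UTC.
Add 6 hours 15 minutes leg 2 → 02:21 UTC (Jan 26).
Add 7 hours 35 minutes layover in Greywater → 09:56 UTC.
Add 8 hours and 9 minutes leg 3 → 18:05 UTC.
Chicago is UTC−6:00, so local arrival = 18:05 − 6:00 = 12:05 on Jan 26.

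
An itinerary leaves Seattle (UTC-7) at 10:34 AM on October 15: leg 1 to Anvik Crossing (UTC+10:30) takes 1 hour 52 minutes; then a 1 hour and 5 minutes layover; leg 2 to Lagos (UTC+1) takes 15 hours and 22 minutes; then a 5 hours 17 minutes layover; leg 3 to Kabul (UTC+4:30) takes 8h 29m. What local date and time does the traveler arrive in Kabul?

Convert departure to UTC: 10:34 AM + 7:00 = 5:34 PM UTC on Oct 15.
Add 1 hour and 52 minutes leg 1 → 7:26 PM UTC.
Add 1 hour 5 minutes layover in Anvik Crossing → 8:31 PM UTC.
Add 15 hours 22 minutes leg 2 → 11:53 AM UTC (Oct 16).
Add 5 hours 17 minutes layover in Lagos → 5:10 PM UTC.
Add 8 hours 29 minutes leg 3 → 1:39 AM UTC (Oct 17).
Kabul is UTC+4:30, so local arrival = 1:39 AM + 4:30 = 6:09 AM on Oct 17.

6:09 AM on October 17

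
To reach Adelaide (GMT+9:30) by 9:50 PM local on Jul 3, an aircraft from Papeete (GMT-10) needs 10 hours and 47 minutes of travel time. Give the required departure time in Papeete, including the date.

Target arrival in UTC: 9:50 PM − 9:30 = 12:20 PM on Jul 3.
Subtract 10 hours 47 minutes → departure 1:33 AM UTC on Jul 3.
Papeete is UTC−10:00: 1:33 AM − 10:00 = 3:33 PM on Jul 2.

3:33 PM on July 2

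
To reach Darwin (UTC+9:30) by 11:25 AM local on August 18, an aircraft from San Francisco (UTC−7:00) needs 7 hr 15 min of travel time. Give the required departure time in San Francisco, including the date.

Target arrival in UTC: 11:25 AM − 9:30 = 1:55 AM on Aug 18.
Subtract 7 hours and 15 minutes → departure 6:40 PM UTC on Aug 17.
San Francisco is UTC−7:00: 6:40 PM − 7:00 = 11:40 AM on Aug 17.

11:40 AM on August 17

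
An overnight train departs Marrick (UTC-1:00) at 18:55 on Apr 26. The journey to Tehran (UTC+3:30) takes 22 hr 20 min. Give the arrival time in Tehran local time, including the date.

Convert departure to UTC: 18:55 + 1:00 = 19:55 UTC on Apr 26.
Add 22 hours and 20 minutes travel time → 18:15 UTC (Apr 27).
Tehran is UTC+3:30, so local arrival = 18:15 + 3:30 = 21:45 on Apr 27.

21:45 on Apr 27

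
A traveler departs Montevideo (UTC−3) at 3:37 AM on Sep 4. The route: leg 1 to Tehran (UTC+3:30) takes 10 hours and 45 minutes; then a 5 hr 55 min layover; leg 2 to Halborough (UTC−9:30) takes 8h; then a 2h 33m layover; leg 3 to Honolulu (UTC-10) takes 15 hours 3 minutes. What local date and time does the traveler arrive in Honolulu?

Convert departure to UTC: 3:37 AM + 3:00 = 6:37 AM UTC on Sep 4.
Add 10 hours and 45 minutes leg 1 → 5:22 PM UTC.
Add 5 hours and 55 minutes layover in Tehran → 11:17 PM UTC.
Add 8 hours leg 2 → 7:17 AM UTC (Sep 5).
Add 2 hours 33 minutes layover in Halborough → 9:50 AM UTC.
Add 15 hours 3 minutes leg 3 → 12:53 AM UTC (Sep 6).
Honolulu is UTC−10:00, so local arrival = 12:53 AM − 10:00 = 2:53 PM on Sep 5.

2:53 PM on Sep 5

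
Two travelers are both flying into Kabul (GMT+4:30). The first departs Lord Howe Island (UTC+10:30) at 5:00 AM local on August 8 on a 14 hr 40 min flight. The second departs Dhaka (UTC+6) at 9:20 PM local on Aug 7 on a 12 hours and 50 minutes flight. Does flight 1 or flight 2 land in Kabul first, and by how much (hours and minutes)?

Flight 1 in UTC: 5:00 AM − 10:30 = 6:30 PM on Aug 7.
+14 hours and 40 minutes → arrive 9:10 AM UTC on Aug 8.
Flight 2 in UTC: 9:20 PM − 6:00 = 3:20 PM on Aug 7.
+12 hours 50 minutes → arrive 4:10 AM UTC on Aug 8.
Flight 2 lands earlier by 5 hours.

the second, by 5 hours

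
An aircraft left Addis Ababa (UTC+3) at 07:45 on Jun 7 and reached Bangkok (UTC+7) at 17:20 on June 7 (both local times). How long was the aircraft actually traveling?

5 hours 35 minutes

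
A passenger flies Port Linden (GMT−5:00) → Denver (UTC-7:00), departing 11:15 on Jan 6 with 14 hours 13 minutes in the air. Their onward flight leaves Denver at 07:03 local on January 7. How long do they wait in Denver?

Convert departure to UTC: 11:15 + 5:00 = 16:15 UTC on Jan 6.
Add 14 hours and 13 minutes flight time → 06:28 UTC (Jan 7).
Denver is UTC−7:00, so local arrival = 06:28 − 7:00 = 23:28 on Jan 6.
Layover = 07:03 − 23:28 (+1 day) = 7 hours 35 minutes.

7 hours 35 minutes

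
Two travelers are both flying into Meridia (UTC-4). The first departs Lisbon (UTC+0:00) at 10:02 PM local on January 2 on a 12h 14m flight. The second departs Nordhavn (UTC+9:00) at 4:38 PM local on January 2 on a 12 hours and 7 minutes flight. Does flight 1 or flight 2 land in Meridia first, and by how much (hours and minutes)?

Flight 1 departs at 10:02 PM UTC (Jan 2).
+12 hours and 14 minutes → arrive 10:16 AM UTC on Jan 3.
Flight 2 in UTC: 4:38 PM − 9:00 = 7:38 AM on Jan 2.
+12 hours and 7 minutes → arrive 7:45 PM UTC on Jan 2.
Flight 2 lands earlier by 14 hours 31 minutes.

the second, by 14 hours 31 minutes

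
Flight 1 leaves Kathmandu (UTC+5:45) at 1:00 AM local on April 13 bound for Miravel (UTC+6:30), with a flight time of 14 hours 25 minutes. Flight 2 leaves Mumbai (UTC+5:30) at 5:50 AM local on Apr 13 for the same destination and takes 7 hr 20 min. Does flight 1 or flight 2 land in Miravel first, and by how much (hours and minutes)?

the second, by 2 hours

Flight 1 in UTC: 1:00 AM − 5:45 = 7:15 PM on Apr 12.
+14 hours and 25 minutes → arrive 9:40 AM UTC on Apr 13.
Flight 2 in UTC: 5:50 AM − 5:30 = 12:20 AM on Apr 13.
+7 hours and 20 minutes → arrive 7:40 AM UTC on Apr 13.
Flight 2 lands earlier by 2 hours.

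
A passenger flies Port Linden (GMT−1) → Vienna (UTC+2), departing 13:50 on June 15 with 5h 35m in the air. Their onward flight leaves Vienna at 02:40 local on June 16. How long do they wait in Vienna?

Convert departure to UTC: 13:50 + 1:00 = 14:50 UTC on Jun 15.
Add 5 hours and 35 minutes flight time → 20:25 UTC.
Vienna is UTC+2:00, so local arrival = 20:25 + 2:00 = 22:25 on Jun 15.
Layover = 02:40 − 22:25 (+1 day) = 4 hours 15 minutes.

4 hours 15 minutes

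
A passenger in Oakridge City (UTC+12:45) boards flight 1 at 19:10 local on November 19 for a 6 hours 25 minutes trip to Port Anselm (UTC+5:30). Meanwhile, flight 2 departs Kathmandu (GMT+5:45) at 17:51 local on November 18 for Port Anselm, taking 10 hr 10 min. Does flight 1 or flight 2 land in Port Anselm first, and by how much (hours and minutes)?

Flight 1 in UTC: 19:10 − 12:45 = 06:25 on Nov 19.
+6 hours 25 minutes → arrive 12:50 UTC on Nov 19.
Flight 2 in UTC: 17:51 − 5:45 = 12:06 on Nov 18.
+10 hours 10 minutes → arrive 22:16 UTC on Nov 18.
Flight 2 lands earlier by 14 hours 34 minutes.

the second, by 14 hours 34 minutes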